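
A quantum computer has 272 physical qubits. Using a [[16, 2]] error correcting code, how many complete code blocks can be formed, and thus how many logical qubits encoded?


Each code block uses 16 physical qubits for 2 logical qubit(s).
Number of complete blocks = floor(272 / 16) = 17
Logical qubits = 17 * 2
= 34

34


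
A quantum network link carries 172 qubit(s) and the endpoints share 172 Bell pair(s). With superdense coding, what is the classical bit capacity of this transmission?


Superdense coding allows 2 classical bits per shared entangled pair.
172 pair(s) -> 2 * 172 = 344 classical bits

344


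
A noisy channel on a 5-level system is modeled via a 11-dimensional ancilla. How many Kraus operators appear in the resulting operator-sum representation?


Tracing out the environment in an orthonormal basis {|i>_E} gives Kraus operators K_i = <i|_E U |0>_E.
Number of Kraus operators = dim(H_env) = d_env
= 11

11


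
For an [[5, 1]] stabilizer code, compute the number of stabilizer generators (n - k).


For an [[n,k]] stabilizer code:
Number of stabilizer generators = n - k
= 5 - 1
= 4

4


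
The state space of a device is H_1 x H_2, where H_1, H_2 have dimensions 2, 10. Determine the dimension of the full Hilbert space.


dim(H_1 x H_2) = 2 * 10
= 20

20


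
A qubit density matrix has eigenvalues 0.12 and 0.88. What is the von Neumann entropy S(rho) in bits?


S = -p*log2(p) - (1-p)*log2(1-p)
p = 0.1200, 1-p = 0.8800
= -0.1200 * log2(0.1200) - 0.8800 * log2(0.8800)
= -(-0.3671) - (-0.1623)
= 0.5294

0.5294


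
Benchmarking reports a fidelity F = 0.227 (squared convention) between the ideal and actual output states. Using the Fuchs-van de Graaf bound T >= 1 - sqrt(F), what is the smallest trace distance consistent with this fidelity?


Fuchs-van de Graaf (squared-fidelity convention): 1 - sqrt(F) <= T <= sqrt(1 - F).
Lower bound: T >= 1 - sqrt(F)
sqrt(F) = sqrt(0.227) = 0.4764
T >= 1 - 0.4764
T >= 0.5236

0.5236


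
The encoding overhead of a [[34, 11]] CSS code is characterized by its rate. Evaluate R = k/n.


Code rate R = k/n
= 11/34
= 0.3235

0.3235


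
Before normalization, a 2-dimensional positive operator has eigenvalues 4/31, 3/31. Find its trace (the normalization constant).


tr(M) = sum of eigenvalues
= 4/31 + 3/31
= 7/31
= 0.2258

0.2258


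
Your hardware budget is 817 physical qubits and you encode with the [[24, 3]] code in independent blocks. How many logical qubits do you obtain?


Each code block uses 24 physical qubits for 3 logical qubit(s).
Number of complete blocks = floor(817 / 24) = 34
Logical qubits = 34 * 3
= 102

102


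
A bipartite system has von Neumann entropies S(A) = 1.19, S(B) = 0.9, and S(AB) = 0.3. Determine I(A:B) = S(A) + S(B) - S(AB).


I(A:B) = S(A) + S(B) - S(AB)
= 1.19 + 0.9 - 0.3
= 1.7900

1.7900


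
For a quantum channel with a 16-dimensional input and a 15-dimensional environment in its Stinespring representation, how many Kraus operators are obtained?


Tracing out the environment in an orthonormal basis {|i>_E} gives Kraus operators K_i = <i|_E U |0>_E.
Number of Kraus operators = dim(H_env) = d_env
= 15

15


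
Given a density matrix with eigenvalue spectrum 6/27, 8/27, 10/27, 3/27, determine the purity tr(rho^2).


tr(rho^2) = sum of eigenvalues squared
= (6/27)^2 + (8/27)^2 + (10/27)^2 + (3/27)^2
= (36 + 64 + 100 + 9) / 729
= 209/729
= 0.2867

0.2867


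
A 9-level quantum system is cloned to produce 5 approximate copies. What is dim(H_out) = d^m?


Output space = H^(tensor 5) where dim(H) = 9
dim = 9^5
= 81 (after 2 factors)
= 729 (after 3 factors)
= 6561 (after 4 factors)
= 59049 (after 5 factors)
= 59049

59049


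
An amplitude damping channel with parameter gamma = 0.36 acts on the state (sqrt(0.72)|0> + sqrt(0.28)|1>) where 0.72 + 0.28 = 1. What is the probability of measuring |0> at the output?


For amplitude damping with parameter gamma on state sqrt(a)|0> + sqrt(b)|1>:
alpha^2 = 0.72, beta^2 = 0.28
P(|0>) = alpha^2 + gamma * beta^2
= 0.72 + 0.36 * 0.28
= 0.72 + 0.1008
= 0.8208

0.8208


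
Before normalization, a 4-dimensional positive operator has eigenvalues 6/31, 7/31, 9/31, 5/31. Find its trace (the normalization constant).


tr(M) = sum of eigenvalues
= 6/31 + 7/31 + 9/31 + 5/31
= 27/31
= 0.8710

0.8710


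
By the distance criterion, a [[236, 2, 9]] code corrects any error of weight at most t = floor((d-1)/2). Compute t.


Code parameters: [[236, 2, 9]], distance d = 9.
Number of correctable errors = floor((d-1)/2)
= floor((9 - 1)/2)
= floor(8/2)
= 4

4


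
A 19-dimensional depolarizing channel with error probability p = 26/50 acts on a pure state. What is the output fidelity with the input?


F = (1-p) + p/d
= (1 - 0.5200) + 0.5200/19
= 0.4800 + 0.0274
= 0.5074

0.5074


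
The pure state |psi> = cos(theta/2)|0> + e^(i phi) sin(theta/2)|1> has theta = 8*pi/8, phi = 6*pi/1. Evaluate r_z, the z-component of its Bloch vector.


theta = 3.1416, phi = 18.8496
r_z = cos(theta) = -1.0000

-1.0000


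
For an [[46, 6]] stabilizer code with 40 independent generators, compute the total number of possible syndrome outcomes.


Each stabilizer generator gives a binary (+1 or -1) measurement outcome.
With 40 independent generators:
Total syndromes = 2^40
= 1099511627776

1099511627776


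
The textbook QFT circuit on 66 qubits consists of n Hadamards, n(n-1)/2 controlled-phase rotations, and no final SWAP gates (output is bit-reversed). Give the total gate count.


Hadamard gates: 66
Controlled rotations: n*(n-1)/2 = 66*65/2 = 2145
SWAP gates: 0 (omitted)
Total = 66 + 2145
= 2211

2211


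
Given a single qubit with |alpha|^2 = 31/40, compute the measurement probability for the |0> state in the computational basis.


|alpha|^2 = 31/40 = 0.7750
|beta|^2 = 1 - 31/40 = 9/40 = 0.2250
P(|0>) = |alpha|^2 = 0.7750

0.7750


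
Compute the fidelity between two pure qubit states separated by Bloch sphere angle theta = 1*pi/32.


For states separated by angle theta on Bloch sphere:
F = cos^2(theta/2)
theta = 1*pi/32 = 0.0982
theta/2 = 0.0491
cos(theta/2) = 0.9988
F = 0.9976

0.9976


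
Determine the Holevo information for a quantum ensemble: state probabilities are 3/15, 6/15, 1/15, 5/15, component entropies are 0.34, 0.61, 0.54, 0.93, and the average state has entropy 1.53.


chi = S(rho) - sum_i p_i * S(rho_i)
Weighted entropy = 3/15 * 0.34 + 6/15 * 0.61 + 1/15 * 0.54 + 5/15 * 0.93
= 0.6580
chi = 1.53 - 0.6580
= 0.8720

0.8720


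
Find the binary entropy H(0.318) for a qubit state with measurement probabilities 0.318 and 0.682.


S = -p*log2(p) - (1-p)*log2(1-p)
p = 0.3180, 1-p = 0.6820
= -0.3180 * log2(0.3180) - 0.6820 * log2(0.6820)
= -(-0.5256) - (-0.3766)
= 0.9022

0.9022


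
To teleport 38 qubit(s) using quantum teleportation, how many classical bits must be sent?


Quantum teleportation requires 2 classical bits per qubit teleported.
38 qubit(s) -> 2 * 38 = 76 classical bits

76


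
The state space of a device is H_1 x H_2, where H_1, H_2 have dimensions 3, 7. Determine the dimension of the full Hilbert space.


dim(H_1 x H_2) = 3 * 7
= 21

21


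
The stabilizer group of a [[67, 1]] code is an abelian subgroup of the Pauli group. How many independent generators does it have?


For an [[n,k]] stabilizer code:
Number of stabilizer generators = n - k
= 67 - 1
= 66

66


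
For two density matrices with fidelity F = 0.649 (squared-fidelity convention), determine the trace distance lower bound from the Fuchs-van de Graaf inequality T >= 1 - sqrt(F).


Fuchs-van de Graaf (squared-fidelity convention): 1 - sqrt(F) <= T <= sqrt(1 - F).
Lower bound: T >= 1 - sqrt(F)
sqrt(F) = sqrt(0.649) = 0.8056
T >= 1 - 0.8056
T >= 0.1944

0.1944


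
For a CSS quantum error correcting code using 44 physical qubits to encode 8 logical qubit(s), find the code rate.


Code rate R = k/n
= 8/44
= 0.1818

0.1818


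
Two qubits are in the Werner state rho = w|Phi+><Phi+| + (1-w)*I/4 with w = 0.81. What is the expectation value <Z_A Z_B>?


|Phi+> = (|00> + |11>)/sqrt(2)
For the pure Bell state, <Z_A Z_B> = +1 (Bell-state Pauli correlator).
The maximally-mixed part I/4 has tr(I/4 * P tensor P) = 0 for any traceless Pauli P.
So <Z_A Z_B>_rho = w * (+1) + (1 - w) * 0
= 0.81 * (+1)
= 0.8100

0.8100


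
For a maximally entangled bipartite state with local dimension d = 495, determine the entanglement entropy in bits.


For a maximally entangled state in d x d:
S = log2(d) = log2(495)
= 8.9513

8.9513


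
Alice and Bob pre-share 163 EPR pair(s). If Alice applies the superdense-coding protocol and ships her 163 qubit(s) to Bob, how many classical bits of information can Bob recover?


Superdense coding allows 2 classical bits per shared entangled pair.
163 pair(s) -> 2 * 163 = 326 classical bits

326


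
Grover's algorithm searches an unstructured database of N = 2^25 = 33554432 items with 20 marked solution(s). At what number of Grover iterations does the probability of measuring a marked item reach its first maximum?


After j Grover iterations the success probability is P(j) = sin^2((2j+1)*theta), where sin(theta) = sqrt(k/N).
N = 2^25 = 33554432, k = 20
sin(theta) = sqrt(k/N) = 0.0007720404444
theta = arcsin(sqrt(k/N)) = 0.0007720405211 rad
P(j) reaches its first maximum when (2j+1)*theta is as close as possible to pi/2, i.e. j = round(pi/(4*theta) - 1/2).
pi/(4*theta) - 1/2 = 1016.8017
(For comparison, the common estimate pi/4 * sqrt(N/k) = 1017.3018; the exact maximiser is used here.)
Optimal iterations = 1017

1017


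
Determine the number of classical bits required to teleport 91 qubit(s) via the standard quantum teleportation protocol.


Quantum teleportation requires 2 classical bits per qubit teleported.
91 qubit(s) -> 2 * 91 = 182 classical bits

182


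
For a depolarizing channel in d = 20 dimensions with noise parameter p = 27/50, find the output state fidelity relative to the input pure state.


F = (1-p) + p/d
= (1 - 0.5400) + 0.5400/20
= 0.4600 + 0.0270
= 0.4870

0.4870


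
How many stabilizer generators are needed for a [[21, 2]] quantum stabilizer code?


For an [[n,k]] stabilizer code:
Number of stabilizer generators = n - k
= 21 - 2
= 19

19


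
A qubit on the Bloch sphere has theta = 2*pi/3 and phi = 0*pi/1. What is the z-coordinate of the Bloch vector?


theta = 2.0944, phi = 0.0000
r_z = cos(theta) = -0.5000

-0.5000


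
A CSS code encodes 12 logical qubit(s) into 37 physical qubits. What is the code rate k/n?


Code rate R = k/n
= 12/37
= 0.3243

0.3243


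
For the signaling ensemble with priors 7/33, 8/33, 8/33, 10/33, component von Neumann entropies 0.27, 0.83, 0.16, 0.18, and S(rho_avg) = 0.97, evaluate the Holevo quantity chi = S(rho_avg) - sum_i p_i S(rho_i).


chi = S(rho) - sum_i p_i * S(rho_i)
Weighted entropy = 7/33 * 0.27 + 8/33 * 0.83 + 8/33 * 0.16 + 10/33 * 0.18
= 0.3518
chi = 0.97 - 0.3518
= 0.6182

0.6182


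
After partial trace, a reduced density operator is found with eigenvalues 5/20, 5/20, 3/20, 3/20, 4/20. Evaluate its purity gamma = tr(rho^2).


tr(rho^2) = sum of eigenvalues squared
= (5/20)^2 + (5/20)^2 + (3/20)^2 + (3/20)^2 + (4/20)^2
= (25 + 25 + 9 + 9 + 16) / 400
= 84/400
= 0.2100

0.2100


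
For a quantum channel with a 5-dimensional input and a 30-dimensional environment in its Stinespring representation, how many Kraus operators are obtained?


Tracing out the environment in an orthonormal basis {|i>_E} gives Kraus operators K_i = <i|_E U |0>_E.
Number of Kraus operators = dim(H_env) = d_env
= 30

30


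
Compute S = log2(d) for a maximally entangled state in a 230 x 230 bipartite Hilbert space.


For a maximally entangled state in d x d:
S = log2(d) = log2(230)
= 7.8455

7.8455


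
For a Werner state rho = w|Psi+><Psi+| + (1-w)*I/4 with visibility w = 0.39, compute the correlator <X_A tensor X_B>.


|Psi+> = (|01> + |10>)/sqrt(2)
For the pure Bell state, <X_A X_B> = +1 (Bell-state Pauli correlator).
The maximally-mixed part I/4 has tr(I/4 * P tensor P) = 0 for any traceless Pauli P.
So <X_A X_B>_rho = w * (+1) + (1 - w) * 0
= 0.39 * (+1)
= 0.3900

0.3900


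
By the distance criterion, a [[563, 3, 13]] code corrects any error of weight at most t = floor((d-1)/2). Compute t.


Code parameters: [[563, 3, 13]], distance d = 13.
Number of correctable errors = floor((d-1)/2)
= floor((13 - 1)/2)
= floor(12/2)
= 6

6


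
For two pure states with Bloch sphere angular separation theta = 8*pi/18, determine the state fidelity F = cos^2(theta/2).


For states separated by angle theta on Bloch sphere:
F = cos^2(theta/2)
theta = 8*pi/18 = 1.3963
theta/2 = 0.6981
cos(theta/2) = 0.7660
F = 0.5868

0.5868


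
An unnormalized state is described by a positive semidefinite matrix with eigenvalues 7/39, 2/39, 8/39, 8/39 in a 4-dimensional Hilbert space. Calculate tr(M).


tr(M) = sum of eigenvalues
= 7/39 + 2/39 + 8/39 + 8/39
= 25/39
= 0.6410

0.6410


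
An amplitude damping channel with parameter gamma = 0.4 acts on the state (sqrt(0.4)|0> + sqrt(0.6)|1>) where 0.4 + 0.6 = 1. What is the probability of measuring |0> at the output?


For amplitude damping with parameter gamma on state sqrt(a)|0> + sqrt(b)|1>:
alpha^2 = 0.4, beta^2 = 0.6
P(|0>) = alpha^2 + gamma * beta^2
= 0.4 + 0.4 * 0.6
= 0.4 + 0.2400
= 0.6400

0.6400


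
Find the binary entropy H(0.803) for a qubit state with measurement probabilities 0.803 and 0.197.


S = -p*log2(p) - (1-p)*log2(1-p)
p = 0.8030, 1-p = 0.1970
= -0.8030 * log2(0.8030) - 0.1970 * log2(0.1970)
= -(-0.2542) - (-0.4617)
= 0.7159

0.7159


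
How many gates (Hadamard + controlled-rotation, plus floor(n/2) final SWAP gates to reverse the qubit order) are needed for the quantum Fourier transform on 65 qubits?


Hadamard gates: 65
Controlled rotations: n*(n-1)/2 = 65*64/2 = 2080
SWAP gates: floor(n/2) = floor(65/2) = 32
Total = 65 + 2080 + 32
= 2177

2177


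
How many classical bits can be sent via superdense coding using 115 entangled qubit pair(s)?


Superdense coding allows 2 classical bits per shared entangled pair.
115 pair(s) -> 2 * 115 = 230 classical bits

230


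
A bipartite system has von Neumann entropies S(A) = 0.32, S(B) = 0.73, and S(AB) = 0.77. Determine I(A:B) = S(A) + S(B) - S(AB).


I(A:B) = S(A) + S(B) - S(AB)
= 0.32 + 0.73 - 0.77
= 0.2800

0.2800


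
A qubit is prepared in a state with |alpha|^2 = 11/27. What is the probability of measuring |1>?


|alpha|^2 = 11/27 = 0.4074
|beta|^2 = 1 - 11/27 = 16/27 = 0.5926
P(|1>) = |beta|^2 = 0.5926

0.5926


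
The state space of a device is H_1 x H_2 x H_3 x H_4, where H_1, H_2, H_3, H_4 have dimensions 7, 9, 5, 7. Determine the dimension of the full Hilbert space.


dim(H_1 x H_2 x H_3 x H_4) = 7 * 9 * 5 * 7
= 63 * 5 * 7
= 315 * 7
= 2205

2205


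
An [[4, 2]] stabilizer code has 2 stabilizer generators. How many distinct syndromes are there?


Each stabilizer generator gives a binary (+1 or -1) measurement outcome.
With 2 independent generators:
Total syndromes = 2^2
= 4

4


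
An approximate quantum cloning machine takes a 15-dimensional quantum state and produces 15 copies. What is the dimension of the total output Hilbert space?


Output space = H^(tensor 15) where dim(H) = 15
dim = 15^15
= 225 (after 2 factors)
= 3375 (after 3 factors)
= 50625 (after 4 factors)
= 759375 (after 5 factors)
= 11390625 (after 6 factors)
= 170859375 (after 7 factors)
= 2562890625 (after 8 factors)
= 38443359375 (after 9 factors)
= 576650390625 (after 10 factors)
= 8649755859375 (after 11 factors)
= 129746337890625 (after 12 factors)
= 1946195068359375 (after 13 factors)
= 29192926025390625 (after 14 factors)
= 437893890380859375 (after 15 factors)
= 437893890380859375

437893890380859375


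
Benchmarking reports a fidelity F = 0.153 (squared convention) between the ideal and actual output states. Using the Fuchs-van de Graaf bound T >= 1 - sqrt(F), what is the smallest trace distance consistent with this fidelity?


Fuchs-van de Graaf (squared-fidelity convention): 1 - sqrt(F) <= T <= sqrt(1 - F).
Lower bound: T >= 1 - sqrt(F)
sqrt(F) = sqrt(0.153) = 0.3912
T >= 1 - 0.3912
T >= 0.6088

0.6088


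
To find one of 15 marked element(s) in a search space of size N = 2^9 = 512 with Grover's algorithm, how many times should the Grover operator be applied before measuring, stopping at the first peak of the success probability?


After j Grover iterations the success probability is P(j) = sin^2((2j+1)*theta), where sin(theta) = sqrt(k/N).
N = 2^9 = 512, k = 15
sin(theta) = sqrt(k/N) = 0.1711632992
theta = arcsin(sqrt(k/N)) = 0.1720102719 rad
P(j) reaches its first maximum when (2j+1)*theta is as close as possible to pi/2, i.e. j = round(pi/(4*theta) - 1/2).
pi/(4*theta) - 1/2 = 4.0660
(For comparison, the common estimate pi/4 * sqrt(N/k) = 4.5886; the exact maximiser is used here.)
Optimal iterations = 4

4


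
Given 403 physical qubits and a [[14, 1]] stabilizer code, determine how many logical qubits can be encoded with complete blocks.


Each code block uses 14 physical qubits for 1 logical qubit(s).
Number of complete blocks = floor(403 / 14) = 28
Logical qubits = 28 * 1
= 28

28


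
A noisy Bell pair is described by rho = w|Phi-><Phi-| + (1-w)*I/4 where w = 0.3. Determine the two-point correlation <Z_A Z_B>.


|Phi-> = (|00> - |11>)/sqrt(2)
For the pure Bell state, <Z_A Z_B> = +1 (Bell-state Pauli correlator).
The maximally-mixed part I/4 has tr(I/4 * P tensor P) = 0 for any traceless Pauli P.
So <Z_A Z_B>_rho = w * (+1) + (1 - w) * 0
= 0.3 * (+1)
= 0.3000

0.3000


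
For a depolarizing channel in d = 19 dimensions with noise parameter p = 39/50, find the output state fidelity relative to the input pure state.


F = (1-p) + p/d
= (1 - 0.7800) + 0.7800/19
= 0.2200 + 0.0411
= 0.2611

0.2611


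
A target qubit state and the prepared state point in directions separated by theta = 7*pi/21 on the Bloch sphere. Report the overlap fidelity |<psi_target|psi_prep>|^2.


For states separated by angle theta on Bloch sphere:
F = cos^2(theta/2)
theta = 7*pi/21 = 1.0472
theta/2 = 0.5236
cos(theta/2) = 0.8660
F = 0.7500

0.7500


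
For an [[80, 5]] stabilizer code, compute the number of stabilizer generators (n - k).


For an [[n,k]] stabilizer code:
Number of stabilizer generators = n - k
= 80 - 5
= 75

75


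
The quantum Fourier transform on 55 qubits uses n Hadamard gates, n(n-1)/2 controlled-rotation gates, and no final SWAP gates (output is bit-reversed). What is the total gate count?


Hadamard gates: 55
Controlled rotations: n*(n-1)/2 = 55*54/2 = 1485
SWAP gates: 0 (omitted)
Total = 55 + 1485
= 1540

1540


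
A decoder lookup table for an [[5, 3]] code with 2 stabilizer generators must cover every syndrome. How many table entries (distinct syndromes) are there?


Each stabilizer generator gives a binary (+1 or -1) measurement outcome.
With 2 independent generators:
Total syndromes = 2^2
= 4

4


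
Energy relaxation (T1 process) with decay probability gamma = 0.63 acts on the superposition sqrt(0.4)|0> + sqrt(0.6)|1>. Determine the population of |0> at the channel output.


For amplitude damping with parameter gamma on state sqrt(a)|0> + sqrt(b)|1>:
alpha^2 = 0.4, beta^2 = 0.6
P(|0>) = alpha^2 + gamma * beta^2
= 0.4 + 0.63 * 0.6
= 0.4 + 0.3780
= 0.7780

0.7780


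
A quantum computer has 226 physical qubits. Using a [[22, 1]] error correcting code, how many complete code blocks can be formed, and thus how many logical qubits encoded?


Each code block uses 22 physical qubits for 1 logical qubit(s).
Number of complete blocks = floor(226 / 22) = 10
Logical qubits = 10 * 1
= 10

10


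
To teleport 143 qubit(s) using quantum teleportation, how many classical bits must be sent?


Quantum teleportation requires 2 classical bits per qubit teleported.
143 qubit(s) -> 2 * 143 = 286 classical bits

286


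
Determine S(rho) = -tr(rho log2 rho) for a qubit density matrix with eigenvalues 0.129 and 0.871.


S = -p*log2(p) - (1-p)*log2(1-p)
p = 0.1290, 1-p = 0.8710
= -0.1290 * log2(0.1290) - 0.8710 * log2(0.8710)
= -(-0.3811) - (-0.1736)
= 0.5547

0.5547


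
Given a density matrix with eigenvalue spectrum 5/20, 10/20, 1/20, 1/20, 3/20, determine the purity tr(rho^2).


tr(rho^2) = sum of eigenvalues squared
= (5/20)^2 + (10/20)^2 + (1/20)^2 + (1/20)^2 + (3/20)^2
= (25 + 100 + 1 + 1 + 9) / 400
= 136/400
= 0.3400

0.3400


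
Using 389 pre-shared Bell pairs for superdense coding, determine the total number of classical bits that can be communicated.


Superdense coding allows 2 classical bits per shared entangled pair.
389 pair(s) -> 2 * 389 = 778 classical bits

778


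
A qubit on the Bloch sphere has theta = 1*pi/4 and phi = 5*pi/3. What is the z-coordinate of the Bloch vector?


theta = 0.7854, phi = 5.2360
r_z = cos(theta) = 0.7071

0.7071


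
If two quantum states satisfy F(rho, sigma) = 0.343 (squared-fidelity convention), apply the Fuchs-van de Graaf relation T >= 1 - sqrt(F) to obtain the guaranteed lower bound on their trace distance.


Fuchs-van de Graaf (squared-fidelity convention): 1 - sqrt(F) <= T <= sqrt(1 - F).
Lower bound: T >= 1 - sqrt(F)
sqrt(F) = sqrt(0.343) = 0.5857
T >= 1 - 0.5857
T >= 0.4143

0.4143


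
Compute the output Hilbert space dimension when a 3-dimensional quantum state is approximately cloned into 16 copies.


Output space = H^(tensor 16) where dim(H) = 3
dim = 3^16
= 9 (after 2 factors)
= 27 (after 3 factors)
= 81 (after 4 factors)
= 243 (after 5 factors)
= 729 (after 6 factors)
= 2187 (after 7 factors)
= 6561 (after 8 factors)
= 19683 (after 9 factors)
= 59049 (after 10 factors)
= 177147 (after 11 factors)
= 531441 (after 12 factors)
= 1594323 (after 13 factors)
= 4782969 (after 14 factors)
= 14348907 (after 15 factors)
= 43046721 (after 16 factors)
= 43046721

43046721


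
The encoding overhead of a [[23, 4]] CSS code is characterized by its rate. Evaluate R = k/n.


Code rate R = k/n
= 4/23
= 0.1739

0.1739


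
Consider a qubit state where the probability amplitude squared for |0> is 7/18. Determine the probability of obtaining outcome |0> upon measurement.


|alpha|^2 = 7/18 = 0.3889
|beta|^2 = 1 - 7/18 = 11/18 = 0.6111
P(|0>) = |alpha|^2 = 0.3889

0.3889


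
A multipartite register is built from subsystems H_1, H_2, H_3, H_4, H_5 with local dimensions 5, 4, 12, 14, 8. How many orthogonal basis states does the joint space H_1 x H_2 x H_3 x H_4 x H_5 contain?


dim(H_1 x H_2 x H_3 x H_4 x H_5) = 5 * 4 * 12 * 14 * 8
= 20 * 12 * 14 * 8
= 240 * 14 * 8
= 3360 * 8
= 26880

26880


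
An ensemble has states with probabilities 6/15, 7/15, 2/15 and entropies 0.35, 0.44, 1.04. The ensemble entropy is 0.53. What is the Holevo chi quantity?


chi = S(rho) - sum_i p_i * S(rho_i)
Weighted entropy = 6/15 * 0.35 + 7/15 * 0.44 + 2/15 * 1.04
= 0.4840
chi = 0.53 - 0.4840
= 0.0460

0.0460


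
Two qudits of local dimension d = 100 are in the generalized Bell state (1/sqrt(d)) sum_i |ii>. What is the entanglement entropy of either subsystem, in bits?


For a maximally entangled state in d x d:
S = log2(d) = log2(100)
= 6.6439

6.6439


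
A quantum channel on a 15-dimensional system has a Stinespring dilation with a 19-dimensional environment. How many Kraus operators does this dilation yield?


Tracing out the environment in an orthonormal basis {|i>_E} gives Kraus operators K_i = <i|_E U |0>_E.
Number of Kraus operators = dim(H_env) = d_env
= 19

19


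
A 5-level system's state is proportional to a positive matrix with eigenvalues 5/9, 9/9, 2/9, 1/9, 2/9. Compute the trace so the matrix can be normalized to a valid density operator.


tr(M) = sum of eigenvalues
= 5/9 + 9/9 + 2/9 + 1/9 + 2/9
= 19/9
= 2.1111

2.1111


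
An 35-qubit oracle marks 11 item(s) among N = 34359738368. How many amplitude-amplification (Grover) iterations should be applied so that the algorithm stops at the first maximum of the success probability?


After j Grover iterations the success probability is P(j) = sin^2((2j+1)*theta), where sin(theta) = sqrt(k/N).
N = 2^35 = 34359738368, k = 11
sin(theta) = sqrt(k/N) = 1.789251617e-05
theta = arcsin(sqrt(k/N)) = 1.789251617e-05 rad
P(j) reaches its first maximum when (2j+1)*theta is as close as possible to pi/2, i.e. j = round(pi/(4*theta) - 1/2).
pi/(4*theta) - 1/2 = 43894.8446
(For comparison, the common estimate pi/4 * sqrt(N/k) = 43895.3446; the exact maximiser is used here.)
Optimal iterations = 43895

43895


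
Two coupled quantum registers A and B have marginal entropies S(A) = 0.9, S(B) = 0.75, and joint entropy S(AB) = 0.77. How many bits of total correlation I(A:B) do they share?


I(A:B) = S(A) + S(B) - S(AB)
= 0.9 + 0.75 - 0.77
= 0.8800

0.8800


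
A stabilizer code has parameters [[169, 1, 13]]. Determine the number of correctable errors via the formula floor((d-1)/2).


Code parameters: [[169, 1, 13]], distance d = 13.
Number of correctable errors = floor((d-1)/2)
= floor((13 - 1)/2)
= floor(12/2)
= 6

6


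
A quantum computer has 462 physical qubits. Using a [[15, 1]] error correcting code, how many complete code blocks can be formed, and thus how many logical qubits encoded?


Each code block uses 15 physical qubits for 1 logical qubit(s).
Number of complete blocks = floor(462 / 15) = 30
Logical qubits = 30 * 1
= 30

30


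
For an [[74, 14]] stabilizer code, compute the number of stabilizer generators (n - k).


For an [[n,k]] stabilizer code:
Number of stabilizer generators = n - k
= 74 - 14
= 60

60


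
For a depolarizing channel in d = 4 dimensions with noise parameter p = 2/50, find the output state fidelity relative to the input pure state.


F = (1-p) + p/d
= (1 - 0.0400) + 0.0400/4
= 0.9600 + 0.0100
= 0.9700

0.9700


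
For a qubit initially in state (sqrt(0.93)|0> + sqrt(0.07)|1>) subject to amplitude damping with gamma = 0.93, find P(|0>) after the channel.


For amplitude damping with parameter gamma on state sqrt(a)|0> + sqrt(b)|1>:
alpha^2 = 0.93, beta^2 = 0.07
P(|0>) = alpha^2 + gamma * beta^2
= 0.93 + 0.93 * 0.07
= 0.93 + 0.0651
= 0.9951

0.9951


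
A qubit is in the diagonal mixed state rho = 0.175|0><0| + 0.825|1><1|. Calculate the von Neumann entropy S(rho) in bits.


S = -p*log2(p) - (1-p)*log2(1-p)
p = 0.1750, 1-p = 0.8250
= -0.1750 * log2(0.1750) - 0.8250 * log2(0.8250)
= -(-0.4401) - (-0.2290)
= 0.6690

0.6690


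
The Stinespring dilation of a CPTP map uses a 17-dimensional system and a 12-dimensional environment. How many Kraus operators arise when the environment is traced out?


Tracing out the environment in an orthonormal basis {|i>_E} gives Kraus operators K_i = <i|_E U |0>_E.
Number of Kraus operators = dim(H_env) = d_env
= 12

12


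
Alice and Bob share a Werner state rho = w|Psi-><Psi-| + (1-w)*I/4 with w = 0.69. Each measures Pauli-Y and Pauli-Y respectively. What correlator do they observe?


|Psi-> = (|01> - |10>)/sqrt(2)
For the pure Bell state, <Y_A Y_B> = -1 (Bell-state Pauli correlator).
The maximally-mixed part I/4 has tr(I/4 * P tensor P) = 0 for any traceless Pauli P.
So <Y_A Y_B>_rho = w * (-1) + (1 - w) * 0
= 0.69 * (-1)
= -0.6900

-0.6900


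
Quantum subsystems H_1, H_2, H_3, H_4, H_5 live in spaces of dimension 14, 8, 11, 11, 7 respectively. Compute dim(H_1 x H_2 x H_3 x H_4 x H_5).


dim(H_1 x H_2 x H_3 x H_4 x H_5) = 14 * 8 * 11 * 11 * 7
= 112 * 11 * 11 * 7
= 1232 * 11 * 7
= 13552 * 7
= 94864

94864


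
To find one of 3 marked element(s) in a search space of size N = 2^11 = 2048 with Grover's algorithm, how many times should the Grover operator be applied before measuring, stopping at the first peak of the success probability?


After j Grover iterations the success probability is P(j) = sin^2((2j+1)*theta), where sin(theta) = sqrt(k/N).
N = 2^11 = 2048, k = 3
sin(theta) = sqrt(k/N) = 0.03827327723
theta = arcsin(sqrt(k/N)) = 0.03828262746 rad
P(j) reaches its first maximum when (2j+1)*theta is as close as possible to pi/2, i.e. j = round(pi/(4*theta) - 1/2).
pi/(4*theta) - 1/2 = 20.0158
(For comparison, the common estimate pi/4 * sqrt(N/k) = 20.5208; the exact maximiser is used here.)
Optimal iterations = 20

20


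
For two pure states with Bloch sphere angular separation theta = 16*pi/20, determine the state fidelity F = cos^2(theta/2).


For states separated by angle theta on Bloch sphere:
F = cos^2(theta/2)
theta = 16*pi/20 = 2.5133
theta/2 = 1.2566
cos(theta/2) = 0.3090
F = 0.0955

0.0955


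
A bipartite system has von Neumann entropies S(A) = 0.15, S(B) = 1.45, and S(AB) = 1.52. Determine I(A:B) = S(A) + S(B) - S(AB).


I(A:B) = S(A) + S(B) - S(AB)
= 0.15 + 1.45 - 1.52
= 0.0800

0.0800


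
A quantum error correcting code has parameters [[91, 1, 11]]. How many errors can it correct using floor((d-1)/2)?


Code parameters: [[91, 1, 11]], distance d = 11.
Number of correctable errors = floor((d-1)/2)
= floor((11 - 1)/2)
= floor(10/2)
= 5

5


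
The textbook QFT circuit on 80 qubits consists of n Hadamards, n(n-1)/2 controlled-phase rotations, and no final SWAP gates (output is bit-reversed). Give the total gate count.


Hadamard gates: 80
Controlled rotations: n*(n-1)/2 = 80*79/2 = 3160
SWAP gates: 0 (omitted)
Total = 80 + 3160
= 3240

3240


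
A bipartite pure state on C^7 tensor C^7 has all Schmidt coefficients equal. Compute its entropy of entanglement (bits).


For a maximally entangled state in d x d:
S = log2(d) = log2(7)
= 2.8074

2.8074


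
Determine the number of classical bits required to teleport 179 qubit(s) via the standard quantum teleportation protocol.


Quantum teleportation requires 2 classical bits per qubit teleported.
179 qubit(s) -> 2 * 179 = 358 classical bits

358


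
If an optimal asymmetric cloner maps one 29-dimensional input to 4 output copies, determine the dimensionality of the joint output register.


Output space = H^(tensor 4) where dim(H) = 29
dim = 29^4
= 841 (after 2 factors)
= 24389 (after 3 factors)
= 707281 (after 4 factors)
= 707281

707281


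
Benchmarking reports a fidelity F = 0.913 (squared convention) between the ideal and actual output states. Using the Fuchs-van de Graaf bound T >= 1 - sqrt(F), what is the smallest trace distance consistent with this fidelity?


Fuchs-van de Graaf (squared-fidelity convention): 1 - sqrt(F) <= T <= sqrt(1 - F).
Lower bound: T >= 1 - sqrt(F)
sqrt(F) = sqrt(0.913) = 0.9555
T >= 1 - 0.9555
T >= 0.0445

0.0445


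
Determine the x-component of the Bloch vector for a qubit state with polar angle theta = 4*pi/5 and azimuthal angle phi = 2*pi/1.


theta = 2.5133, phi = 6.2832
r_x = sin(theta)*cos(phi) = 0.5878 * 1.0000
r_x = 0.5878

0.5878


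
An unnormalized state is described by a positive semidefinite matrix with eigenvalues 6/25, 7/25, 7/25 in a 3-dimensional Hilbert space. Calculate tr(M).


tr(M) = sum of eigenvalues
= 6/25 + 7/25 + 7/25
= 20/25
= 0.8000

0.8000


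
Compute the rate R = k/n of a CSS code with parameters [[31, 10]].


Code rate R = k/n
= 10/31
= 0.3226

0.3226


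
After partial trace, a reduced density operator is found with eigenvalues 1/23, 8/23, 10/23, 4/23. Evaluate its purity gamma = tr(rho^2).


tr(rho^2) = sum of eigenvalues squared
= (1/23)^2 + (8/23)^2 + (10/23)^2 + (4/23)^2
= (1 + 64 + 100 + 16) / 529
= 181/529
= 0.3422

0.3422


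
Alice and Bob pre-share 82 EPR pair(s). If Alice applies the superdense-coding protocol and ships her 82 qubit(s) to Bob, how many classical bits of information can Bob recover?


Superdense coding allows 2 classical bits per shared entangled pair.
82 pair(s) -> 2 * 82 = 164 classical bits

164


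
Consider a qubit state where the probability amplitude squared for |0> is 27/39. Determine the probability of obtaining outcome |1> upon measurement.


|alpha|^2 = 27/39 = 0.6923
|beta|^2 = 1 - 27/39 = 12/39 = 0.3077
P(|1>) = |beta|^2 = 0.3077

0.3077


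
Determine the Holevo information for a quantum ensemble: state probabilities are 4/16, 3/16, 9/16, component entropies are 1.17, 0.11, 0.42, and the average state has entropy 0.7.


chi = S(rho) - sum_i p_i * S(rho_i)
Weighted entropy = 4/16 * 1.17 + 3/16 * 0.11 + 9/16 * 0.42
= 0.5494
chi = 0.7 - 0.5494
= 0.1506

0.1506


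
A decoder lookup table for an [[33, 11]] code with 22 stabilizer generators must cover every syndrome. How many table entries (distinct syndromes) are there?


Each stabilizer generator gives a binary (+1 or -1) measurement outcome.
With 22 independent generators:
Total syndromes = 2^22
= 4194304

4194304


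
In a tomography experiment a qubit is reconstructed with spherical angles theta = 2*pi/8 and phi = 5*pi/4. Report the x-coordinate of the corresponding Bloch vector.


theta = 0.7854, phi = 3.9270
r_x = sin(theta)*cos(phi) = 0.7071 * -0.7071
r_x = -0.5000

-0.5000


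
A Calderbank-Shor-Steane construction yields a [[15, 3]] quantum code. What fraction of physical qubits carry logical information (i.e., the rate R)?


Code rate R = k/n
= 3/15
= 0.2000

0.2000


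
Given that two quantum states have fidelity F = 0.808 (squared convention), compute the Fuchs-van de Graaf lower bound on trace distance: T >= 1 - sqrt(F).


Fuchs-van de Graaf (squared-fidelity convention): 1 - sqrt(F) <= T <= sqrt(1 - F).
Lower bound: T >= 1 - sqrt(F)
sqrt(F) = sqrt(0.808) = 0.8989
T >= 1 - 0.8989
T >= 0.1011

0.1011


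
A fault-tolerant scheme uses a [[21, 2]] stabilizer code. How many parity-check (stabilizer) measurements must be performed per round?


For an [[n,k]] stabilizer code:
Number of stabilizer generators = n - k
= 21 - 2
= 19

19


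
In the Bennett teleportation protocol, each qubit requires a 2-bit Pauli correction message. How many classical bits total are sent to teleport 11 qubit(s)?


Quantum teleportation requires 2 classical bits per qubit teleported.
11 qubit(s) -> 2 * 11 = 22 classical bits

22


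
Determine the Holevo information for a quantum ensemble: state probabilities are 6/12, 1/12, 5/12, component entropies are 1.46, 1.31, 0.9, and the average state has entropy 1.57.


chi = S(rho) - sum_i p_i * S(rho_i)
Weighted entropy = 6/12 * 1.46 + 1/12 * 1.31 + 5/12 * 0.9
= 1.2142
chi = 1.57 - 1.2142
= 0.3558

0.3558


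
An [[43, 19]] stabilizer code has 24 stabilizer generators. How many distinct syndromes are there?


Each stabilizer generator gives a binary (+1 or -1) measurement outcome.
With 24 independent generators:
Total syndromes = 2^24
= 16777216

16777216


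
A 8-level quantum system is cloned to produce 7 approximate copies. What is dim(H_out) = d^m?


Output space = H^(tensor 7) where dim(H) = 8
dim = 8^7
= 64 (after 2 factors)
= 512 (after 3 factors)
= 4096 (after 4 factors)
= 32768 (after 5 factors)
= 262144 (after 6 factors)
= 2097152 (after 7 factors)
= 2097152

2097152


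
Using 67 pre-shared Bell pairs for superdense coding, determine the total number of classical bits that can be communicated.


Superdense coding allows 2 classical bits per shared entangled pair.
67 pair(s) -> 2 * 67 = 134 classical bits

134


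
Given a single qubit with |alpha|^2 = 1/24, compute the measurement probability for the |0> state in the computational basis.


|alpha|^2 = 1/24 = 0.0417
|beta|^2 = 1 - 1/24 = 23/24 = 0.9583
P(|0>) = |alpha|^2 = 0.0417

0.0417


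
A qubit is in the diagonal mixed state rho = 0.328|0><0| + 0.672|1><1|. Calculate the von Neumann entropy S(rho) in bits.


S = -p*log2(p) - (1-p)*log2(1-p)
p = 0.3280, 1-p = 0.6720
= -0.3280 * log2(0.3280) - 0.6720 * log2(0.6720)
= -(-0.5275) - (-0.3854)
= 0.9129

0.9129


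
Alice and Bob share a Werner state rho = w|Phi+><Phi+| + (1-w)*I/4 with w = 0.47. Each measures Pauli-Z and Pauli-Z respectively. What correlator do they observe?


|Phi+> = (|00> + |11>)/sqrt(2)
For the pure Bell state, <Z_A Z_B> = +1 (Bell-state Pauli correlator).
The maximally-mixed part I/4 has tr(I/4 * P tensor P) = 0 for any traceless Pauli P.
So <Z_A Z_B>_rho = w * (+1) + (1 - w) * 0
= 0.47 * (+1)
= 0.4700

0.4700


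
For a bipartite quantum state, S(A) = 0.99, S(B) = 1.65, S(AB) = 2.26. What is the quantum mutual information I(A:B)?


I(A:B) = S(A) + S(B) - S(AB)
= 0.99 + 1.65 - 2.26
= 0.3800

0.3800


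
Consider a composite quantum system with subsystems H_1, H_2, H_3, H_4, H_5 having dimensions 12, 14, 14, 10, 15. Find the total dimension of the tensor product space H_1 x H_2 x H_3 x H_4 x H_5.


dim(H_1 x H_2 x H_3 x H_4 x H_5) = 12 * 14 * 14 * 10 * 15
= 168 * 14 * 10 * 15
= 2352 * 10 * 15
= 23520 * 15
= 352800

352800


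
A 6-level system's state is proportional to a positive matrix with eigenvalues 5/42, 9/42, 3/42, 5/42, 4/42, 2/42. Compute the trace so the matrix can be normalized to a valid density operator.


tr(M) = sum of eigenvalues
= 5/42 + 9/42 + 3/42 + 5/42 + 4/42 + 2/42
= 28/42
= 0.6667

0.6667


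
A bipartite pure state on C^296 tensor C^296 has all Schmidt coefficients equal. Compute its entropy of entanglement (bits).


For a maximally entangled state in d x d:
S = log2(d) = log2(296)
= 8.2095

8.2095


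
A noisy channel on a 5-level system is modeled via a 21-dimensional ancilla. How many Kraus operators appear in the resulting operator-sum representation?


Tracing out the environment in an orthonormal basis {|i>_E} gives Kraus operators K_i = <i|_E U |0>_E.
Number of Kraus operators = dim(H_env) = d_env
= 21

21


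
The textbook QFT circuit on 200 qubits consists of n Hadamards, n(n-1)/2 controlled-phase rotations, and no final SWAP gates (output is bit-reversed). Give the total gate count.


Hadamard gates: 200
Controlled rotations: n*(n-1)/2 = 200*199/2 = 19900
SWAP gates: 0 (omitted)
Total = 200 + 19900
= 20100

20100


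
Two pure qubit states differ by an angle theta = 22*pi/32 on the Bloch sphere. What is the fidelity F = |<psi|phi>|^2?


For states separated by angle theta on Bloch sphere:
F = cos^2(theta/2)
theta = 22*pi/32 = 2.1598
theta/2 = 1.0799
cos(theta/2) = 0.4714
F = 0.2222

0.2222


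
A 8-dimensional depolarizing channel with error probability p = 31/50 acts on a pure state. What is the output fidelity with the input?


F = (1-p) + p/d
= (1 - 0.6200) + 0.6200/8
= 0.3800 + 0.0775
= 0.4575

0.4575


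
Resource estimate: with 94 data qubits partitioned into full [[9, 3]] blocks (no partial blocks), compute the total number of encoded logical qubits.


Each code block uses 9 physical qubits for 3 logical qubit(s).
Number of complete blocks = floor(94 / 9) = 10
Logical qubits = 10 * 3
= 30

30


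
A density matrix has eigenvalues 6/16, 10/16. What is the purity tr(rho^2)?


tr(rho^2) = sum of eigenvalues squared
= (6/16)^2 + (10/16)^2
= (36 + 100) / 256
= 136/256
= 0.5312

0.5312


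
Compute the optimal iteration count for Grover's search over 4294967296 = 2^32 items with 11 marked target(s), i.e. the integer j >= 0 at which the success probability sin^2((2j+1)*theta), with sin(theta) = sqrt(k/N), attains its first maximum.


After j Grover iterations the success probability is P(j) = sin^2((2j+1)*theta), where sin(theta) = sqrt(k/N).
N = 2^32 = 4294967296, k = 11
sin(theta) = sqrt(k/N) = 5.060767808e-05
theta = arcsin(sqrt(k/N)) = 5.06076781e-05 rad
P(j) reaches its first maximum when (2j+1)*theta is as close as possible to pi/2, i.e. j = round(pi/(4*theta) - 1/2).
pi/(4*theta) - 1/2 = 15518.8479
(For comparison, the common estimate pi/4 * sqrt(N/k) = 15519.3479; the exact maximiser is used here.)
Optimal iterations = 15519

15519


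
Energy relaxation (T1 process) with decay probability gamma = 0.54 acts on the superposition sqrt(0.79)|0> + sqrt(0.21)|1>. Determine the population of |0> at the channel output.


For amplitude damping with parameter gamma on state sqrt(a)|0> + sqrt(b)|1>:
alpha^2 = 0.79, beta^2 = 0.21
P(|0>) = alpha^2 + gamma * beta^2
= 0.79 + 0.54 * 0.21
= 0.79 + 0.1134
= 0.9034

0.9034
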